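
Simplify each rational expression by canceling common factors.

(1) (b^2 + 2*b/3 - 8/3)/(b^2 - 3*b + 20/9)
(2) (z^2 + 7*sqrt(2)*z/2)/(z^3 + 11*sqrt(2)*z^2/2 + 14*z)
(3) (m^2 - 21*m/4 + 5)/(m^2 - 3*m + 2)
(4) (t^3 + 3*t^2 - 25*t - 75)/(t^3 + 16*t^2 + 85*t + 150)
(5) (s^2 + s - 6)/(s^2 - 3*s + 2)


(1) = (3*b + 6)/(3*b - 5)
(2) = 4/(4*z + 8*sqrt(2))
(3) = (4*m^2 - 21*m + 20)/(4*m^2 - 12*m + 8)
(4) = (t^2 - 2*t - 15)/(t^2 + 11*t + 30)
(5) = (s + 3)/(s - 1)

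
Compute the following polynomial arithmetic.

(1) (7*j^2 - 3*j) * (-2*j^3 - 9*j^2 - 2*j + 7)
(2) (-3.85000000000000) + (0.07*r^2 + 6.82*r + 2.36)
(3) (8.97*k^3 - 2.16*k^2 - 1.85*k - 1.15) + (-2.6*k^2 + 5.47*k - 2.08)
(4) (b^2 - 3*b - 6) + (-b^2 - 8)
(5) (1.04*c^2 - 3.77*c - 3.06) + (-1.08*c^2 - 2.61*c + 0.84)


(1) = -14*j^5 - 57*j^4 + 13*j^3 + 55*j^2 - 21*j
(2) = 0.07*r^2 + 6.82*r - 1.49
(3) = 8.97*k^3 - 4.76*k^2 + 3.62*k - 3.23
(4) = -3*b - 14
(5) = -0.04*c^2 - 6.38*c - 2.22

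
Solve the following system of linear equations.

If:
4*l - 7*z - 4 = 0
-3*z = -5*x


Then:
l = 7*z/4 + 1
x = 3*z/5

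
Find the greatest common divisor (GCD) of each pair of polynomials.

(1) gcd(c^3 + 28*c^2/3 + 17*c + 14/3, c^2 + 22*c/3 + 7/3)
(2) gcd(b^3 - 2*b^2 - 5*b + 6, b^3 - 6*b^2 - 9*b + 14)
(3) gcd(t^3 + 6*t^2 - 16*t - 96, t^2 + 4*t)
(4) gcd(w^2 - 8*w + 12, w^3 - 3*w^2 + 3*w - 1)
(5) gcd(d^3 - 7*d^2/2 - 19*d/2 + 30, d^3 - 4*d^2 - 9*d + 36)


(1) = gcd((c + 1/3)*(c + 2)*(c + 7), (c + 1/3)*(c + 7)) = c^2 + 22*c/3 + 7/3
(2) = b^2 + b - 2
(3) = t + 4
(4) = 1
(5) = d^2 - d - 12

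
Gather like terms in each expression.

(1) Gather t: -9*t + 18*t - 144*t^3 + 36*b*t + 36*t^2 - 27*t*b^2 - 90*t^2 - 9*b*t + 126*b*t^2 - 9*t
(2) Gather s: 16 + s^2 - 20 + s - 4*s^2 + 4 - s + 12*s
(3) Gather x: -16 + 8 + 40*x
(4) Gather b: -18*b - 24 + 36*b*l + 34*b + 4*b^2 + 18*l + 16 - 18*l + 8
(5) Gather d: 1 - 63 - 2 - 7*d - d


(1) = -144*t^3 + t^2*(126*b - 54) + t*(-27*b^2 + 27*b)
(2) = -3*s^2 + 12*s
(3) = 40*x - 8
(4) = 4*b^2 + b*(36*l + 16)
(5) = -8*d - 64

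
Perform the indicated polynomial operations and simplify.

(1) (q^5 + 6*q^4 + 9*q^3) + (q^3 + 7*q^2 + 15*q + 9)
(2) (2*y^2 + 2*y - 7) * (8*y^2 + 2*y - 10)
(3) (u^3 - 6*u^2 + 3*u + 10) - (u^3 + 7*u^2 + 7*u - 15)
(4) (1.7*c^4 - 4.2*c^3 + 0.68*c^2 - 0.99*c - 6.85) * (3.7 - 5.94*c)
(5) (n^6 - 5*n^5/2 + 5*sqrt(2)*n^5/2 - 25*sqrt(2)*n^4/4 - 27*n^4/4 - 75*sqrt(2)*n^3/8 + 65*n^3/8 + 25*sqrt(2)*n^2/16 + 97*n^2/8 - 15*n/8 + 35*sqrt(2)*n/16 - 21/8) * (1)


(1) = q^5 + 6*q^4 + 10*q^3 + 7*q^2 + 15*q + 9
(2) = 16*y^4 + 20*y^3 - 72*y^2 - 34*y + 70
(3) = -13*u^2 - 4*u + 25
(4) = -10.098*c^5 + 31.238*c^4 - 19.5792*c^3 + 8.3966*c^2 + 37.026*c - 25.345
(5) = n^6 - 5*n^5/2 + 5*sqrt(2)*n^5/2 - 25*sqrt(2)*n^4/4 - 27*n^4/4 - 75*sqrt(2)*n^3/8 + 65*n^3/8 + 25*sqrt(2)*n^2/16 + 97*n^2/8 - 15*n/8 + 35*sqrt(2)*n/16 - 21/8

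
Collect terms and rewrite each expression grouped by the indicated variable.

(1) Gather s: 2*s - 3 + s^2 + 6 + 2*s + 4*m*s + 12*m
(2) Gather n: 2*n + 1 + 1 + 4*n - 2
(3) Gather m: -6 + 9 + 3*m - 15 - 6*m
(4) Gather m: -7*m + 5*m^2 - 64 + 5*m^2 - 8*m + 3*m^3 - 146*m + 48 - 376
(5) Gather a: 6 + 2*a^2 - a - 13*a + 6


(1) = 12*m + s^2 + s*(4*m + 4) + 3
(2) = 6*n
(3) = -3*m - 12
(4) = 3*m^3 + 10*m^2 - 161*m - 392
(5) = 2*a^2 - 14*a + 12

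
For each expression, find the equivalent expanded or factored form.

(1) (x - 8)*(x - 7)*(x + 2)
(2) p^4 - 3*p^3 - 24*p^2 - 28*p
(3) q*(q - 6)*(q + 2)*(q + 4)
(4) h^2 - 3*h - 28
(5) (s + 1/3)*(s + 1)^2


(1) = x^3 - 13*x^2 + 26*x + 112
(2) = p*(p - 7)*(p + 2)^2
(3) = q^4 - 28*q^2 - 48*q
(4) = (h - 7)*(h + 4)
(5) = s^3 + 7*s^2/3 + 5*s/3 + 1/3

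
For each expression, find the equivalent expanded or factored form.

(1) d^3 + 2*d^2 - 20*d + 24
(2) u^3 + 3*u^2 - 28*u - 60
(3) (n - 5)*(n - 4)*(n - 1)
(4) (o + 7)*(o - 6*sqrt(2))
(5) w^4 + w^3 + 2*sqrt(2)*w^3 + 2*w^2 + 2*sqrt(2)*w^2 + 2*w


(1) = (d - 2)^2*(d + 6)
(2) = (u - 5)*(u + 2)*(u + 6)
(3) = n^3 - 10*n^2 + 29*n - 20
(4) = o^2 - 6*sqrt(2)*o + 7*o - 42*sqrt(2)
(5) = w*(w + 1)*(w + sqrt(2))^2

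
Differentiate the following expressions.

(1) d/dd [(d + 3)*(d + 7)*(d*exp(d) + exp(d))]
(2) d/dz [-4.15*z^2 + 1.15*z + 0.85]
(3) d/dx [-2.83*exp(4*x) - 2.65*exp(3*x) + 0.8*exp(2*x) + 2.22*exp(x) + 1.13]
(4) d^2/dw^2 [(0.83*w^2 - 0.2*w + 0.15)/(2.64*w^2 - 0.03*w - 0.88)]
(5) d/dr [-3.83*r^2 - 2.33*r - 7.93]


(1) = (d^3 + 14*d^2 + 53*d + 52)*exp(d)
(2) = 1.15 - 8.3*z
(3) = (-11.32*exp(3*x) - 7.95*exp(2*x) + 1.6*exp(x) + 2.22)*exp(x)
(4) = (-2.656368*w^3 + 17.842176*w^2 - 2.85912*w + 1.993294)/(18.399744*w^6 - 0.627264*w^5 - 18.392616*w^4 + 0.418149*w^3 + 6.130872*w^2 - 0.069696*w - 0.681472)
(5) = -7.66*r - 2.33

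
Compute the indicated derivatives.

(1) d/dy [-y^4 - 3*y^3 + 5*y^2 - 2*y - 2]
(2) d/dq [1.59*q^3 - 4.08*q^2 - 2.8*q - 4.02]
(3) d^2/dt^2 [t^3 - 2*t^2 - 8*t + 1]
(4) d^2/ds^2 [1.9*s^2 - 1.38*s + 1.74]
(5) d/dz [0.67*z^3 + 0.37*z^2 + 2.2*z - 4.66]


(1) = -4*y^3 - 9*y^2 + 10*y - 2
(2) = 4.77*q^2 - 8.16*q - 2.8
(3) = 6*t - 4
(4) = 3.80000000000000
(5) = 2.01*z^2 + 0.74*z + 2.2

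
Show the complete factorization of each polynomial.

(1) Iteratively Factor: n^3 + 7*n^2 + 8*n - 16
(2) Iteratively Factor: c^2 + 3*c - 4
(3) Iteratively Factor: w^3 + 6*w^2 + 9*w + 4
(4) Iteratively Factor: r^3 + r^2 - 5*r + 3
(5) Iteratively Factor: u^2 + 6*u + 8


(1) = (n + 4)*(n^2 + 3*n - 4) = (n - 1)*(n + 4)*(n + 4)
(2) = (c + 4)*(c - 1)
(3) = (w + 4)*(w^2 + 2*w + 1) = (w + 1)*(w + 4)*(w + 1)
(4) = (r + 3)*(r^2 - 2*r + 1) = (r - 1)*(r + 3)*(r - 1)
(5) = (u + 2)*(u + 4)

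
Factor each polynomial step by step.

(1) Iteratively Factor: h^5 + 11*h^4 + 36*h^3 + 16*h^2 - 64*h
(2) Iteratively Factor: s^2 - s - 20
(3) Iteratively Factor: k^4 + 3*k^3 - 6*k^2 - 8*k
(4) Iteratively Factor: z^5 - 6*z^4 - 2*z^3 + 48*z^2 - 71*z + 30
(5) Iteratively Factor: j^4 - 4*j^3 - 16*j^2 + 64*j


(1) = (h - 1)*(h^4 + 12*h^3 + 48*h^2 + 64*h) = (h - 1)*(h + 4)*(h^3 + 8*h^2 + 16*h) = (h - 1)*(h + 4)^2*(h^2 + 4*h) = (h - 1)*(h + 4)^3*(h)
(2) = (s - 5)*(s + 4)
(3) = (k + 4)*(k^3 - k^2 - 2*k) = (k - 2)*(k + 4)*(k^2 + k) = k*(k - 2)*(k + 4)*(k + 1)
(4) = (z - 1)*(z^4 - 5*z^3 - 7*z^2 + 41*z - 30) = (z - 1)^2*(z^3 - 4*z^2 - 11*z + 30) = (z - 5)*(z - 1)^2*(z^2 + z - 6) = (z - 5)*(z - 2)*(z - 1)^2*(z + 3)
(5) = (j)*(j^3 - 4*j^2 - 16*j + 64) = j*(j + 4)*(j^2 - 8*j + 16) = j*(j - 4)*(j + 4)*(j - 4)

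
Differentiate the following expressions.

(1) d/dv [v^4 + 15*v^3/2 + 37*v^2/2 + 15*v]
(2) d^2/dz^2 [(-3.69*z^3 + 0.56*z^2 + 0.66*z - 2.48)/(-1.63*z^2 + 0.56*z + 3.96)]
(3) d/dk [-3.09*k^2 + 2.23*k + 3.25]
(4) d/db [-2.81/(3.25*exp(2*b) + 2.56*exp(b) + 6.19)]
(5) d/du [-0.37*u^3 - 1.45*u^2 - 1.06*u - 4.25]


(1) = 4*v^3 + 45*v^2/2 + 37*v + 15
(2) = (45.421348*z^3 + 66.944208*z^2 + 308.047152*z + 18.935104)/(4.330747*z^6 - 4.463592*z^5 - 30.030468*z^4 + 21.512512*z^3 + 72.957456*z^2 - 26.345088*z - 62.099136)
(3) = 2.23 - 6.18*k
(4) = (18.265*exp(b) + 7.1936)*exp(b)/(3.25*exp(2*b) + 2.56*exp(b) + 6.19)^2
(5) = -1.11*u^2 - 2.9*u - 1.06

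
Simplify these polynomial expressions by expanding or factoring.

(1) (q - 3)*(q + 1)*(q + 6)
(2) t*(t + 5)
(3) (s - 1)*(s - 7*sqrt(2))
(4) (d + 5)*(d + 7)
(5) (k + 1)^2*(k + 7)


(1) = q^3 + 4*q^2 - 15*q - 18
(2) = t^2 + 5*t
(3) = s^2 - 7*sqrt(2)*s - s + 7*sqrt(2)
(4) = d^2 + 12*d + 35
(5) = k^3 + 9*k^2 + 15*k + 7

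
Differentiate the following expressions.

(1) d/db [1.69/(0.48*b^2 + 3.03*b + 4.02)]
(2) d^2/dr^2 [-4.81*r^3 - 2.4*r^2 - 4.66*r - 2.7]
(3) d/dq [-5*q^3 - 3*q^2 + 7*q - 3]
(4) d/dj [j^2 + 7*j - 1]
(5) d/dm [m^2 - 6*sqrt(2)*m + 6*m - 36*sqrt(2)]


(1) = (-1.6224*b - 5.1207)/(0.48*b^2 + 3.03*b + 4.02)^2
(2) = -28.86*r - 4.8
(3) = -15*q^2 - 6*q + 7
(4) = 2*j + 7
(5) = 2*m - 6*sqrt(2) + 6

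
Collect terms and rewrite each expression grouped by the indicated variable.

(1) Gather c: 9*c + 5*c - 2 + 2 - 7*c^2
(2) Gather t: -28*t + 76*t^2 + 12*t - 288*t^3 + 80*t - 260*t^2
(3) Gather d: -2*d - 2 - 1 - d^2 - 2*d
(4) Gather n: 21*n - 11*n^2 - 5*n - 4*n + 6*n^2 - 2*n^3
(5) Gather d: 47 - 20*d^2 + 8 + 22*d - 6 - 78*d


(1) = -7*c^2 + 14*c
(2) = -288*t^3 - 184*t^2 + 64*t
(3) = -d^2 - 4*d - 3
(4) = -2*n^3 - 5*n^2 + 12*n
(5) = -20*d^2 - 56*d + 49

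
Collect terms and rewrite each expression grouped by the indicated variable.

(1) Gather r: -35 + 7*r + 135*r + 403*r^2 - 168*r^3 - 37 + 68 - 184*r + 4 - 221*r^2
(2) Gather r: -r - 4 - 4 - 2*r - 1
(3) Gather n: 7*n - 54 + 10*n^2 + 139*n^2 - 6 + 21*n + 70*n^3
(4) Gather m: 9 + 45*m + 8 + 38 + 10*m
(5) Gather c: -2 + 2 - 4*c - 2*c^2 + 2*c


(1) = -168*r^3 + 182*r^2 - 42*r
(2) = -3*r - 9
(3) = 70*n^3 + 149*n^2 + 28*n - 60
(4) = 55*m + 55
(5) = -2*c^2 - 2*c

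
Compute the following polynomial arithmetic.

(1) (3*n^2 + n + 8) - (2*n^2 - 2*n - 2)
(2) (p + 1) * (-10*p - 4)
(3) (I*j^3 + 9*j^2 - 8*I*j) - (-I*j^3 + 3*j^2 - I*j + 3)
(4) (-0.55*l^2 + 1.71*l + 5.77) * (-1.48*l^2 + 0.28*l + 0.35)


(1) = n^2 + 3*n + 10
(2) = -10*p^2 - 14*p - 4
(3) = 2*I*j^3 + 6*j^2 - 7*I*j - 3
(4) = 0.814*l^4 - 2.6848*l^3 - 8.2533*l^2 + 2.2141*l + 2.0195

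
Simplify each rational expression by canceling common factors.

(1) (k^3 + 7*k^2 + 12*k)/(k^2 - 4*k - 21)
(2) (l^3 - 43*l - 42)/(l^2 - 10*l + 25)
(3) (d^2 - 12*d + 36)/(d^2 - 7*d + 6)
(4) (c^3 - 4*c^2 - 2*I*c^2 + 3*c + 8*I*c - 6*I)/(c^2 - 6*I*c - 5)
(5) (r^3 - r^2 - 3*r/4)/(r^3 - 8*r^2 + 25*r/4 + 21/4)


(1) = (k^2 + 4*k)/(k - 7)
(2) = (l^3 - 43*l - 42)/(l^2 - 10*l + 25)
(3) = (d - 6)/(d - 1)
(4) = (c^3 + c^2*(-4 - 2*I) + c*(3 + 8*I) - 6*I)/(c^2 - 6*I*c - 5)
(5) = r/(r - 7)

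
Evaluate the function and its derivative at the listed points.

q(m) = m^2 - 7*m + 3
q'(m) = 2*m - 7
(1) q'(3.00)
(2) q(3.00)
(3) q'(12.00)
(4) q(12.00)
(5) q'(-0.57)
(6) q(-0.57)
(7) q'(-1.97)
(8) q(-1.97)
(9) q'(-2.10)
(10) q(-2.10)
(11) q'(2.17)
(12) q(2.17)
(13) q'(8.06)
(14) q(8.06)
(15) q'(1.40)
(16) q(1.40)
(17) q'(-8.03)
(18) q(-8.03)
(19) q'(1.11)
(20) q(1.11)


(1) = -1.00
(2) = -9.00
(3) = 17.00
(4) = 63.00
(5) = -8.14
(6) = 7.31
(7) = -10.94
(8) = 20.67
(9) = -11.20
(10) = 22.11
(11) = -2.66
(12) = -7.48
(13) = 9.12
(14) = 11.54
(15) = -4.20
(16) = -4.84
(17) = -23.06
(18) = 123.69
(19) = -4.78
(20) = -3.54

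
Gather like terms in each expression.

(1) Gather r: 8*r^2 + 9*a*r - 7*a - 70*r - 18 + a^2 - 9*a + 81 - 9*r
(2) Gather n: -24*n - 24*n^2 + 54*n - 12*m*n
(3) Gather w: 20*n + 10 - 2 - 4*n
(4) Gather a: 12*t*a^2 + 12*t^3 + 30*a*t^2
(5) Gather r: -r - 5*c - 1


(1) = a^2 - 16*a + 8*r^2 + r*(9*a - 79) + 63
(2) = -24*n^2 + n*(30 - 12*m)
(3) = 16*n + 8
(4) = 12*a^2*t + 30*a*t^2 + 12*t^3
(5) = -5*c - r - 1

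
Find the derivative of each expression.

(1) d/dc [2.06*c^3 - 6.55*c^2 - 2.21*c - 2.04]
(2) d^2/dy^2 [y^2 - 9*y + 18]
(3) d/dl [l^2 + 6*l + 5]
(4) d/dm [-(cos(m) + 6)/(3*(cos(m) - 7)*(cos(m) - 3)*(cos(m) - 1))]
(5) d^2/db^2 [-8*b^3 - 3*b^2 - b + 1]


(1) = 6.18*c^2 - 13.1*c - 2.21
(2) = 2
(3) = 2*l + 6
(4) = (-2*cos(m)^3 - 7*cos(m)^2 + 132*cos(m) - 207)*sin(m)/(3*(cos(m) - 7)^2*(cos(m) - 3)^2*(cos(m) - 1)^2)
(5) = -48*b - 6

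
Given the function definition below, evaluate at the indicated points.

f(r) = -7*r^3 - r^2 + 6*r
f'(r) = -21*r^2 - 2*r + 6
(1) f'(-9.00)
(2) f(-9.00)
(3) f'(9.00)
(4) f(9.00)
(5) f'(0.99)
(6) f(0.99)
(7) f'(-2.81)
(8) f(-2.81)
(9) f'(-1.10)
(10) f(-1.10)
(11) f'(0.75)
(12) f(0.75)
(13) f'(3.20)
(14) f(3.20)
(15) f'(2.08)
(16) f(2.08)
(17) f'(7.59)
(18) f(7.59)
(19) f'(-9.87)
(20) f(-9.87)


(1) = -1677.00
(2) = 4968.00
(3) = -1713.00
(4) = -5130.00
(5) = -16.56
(6) = -1.83
(7) = -154.20
(8) = 130.56
(9) = -17.21
(10) = 1.51
(11) = -7.31
(12) = 0.98
(13) = -215.44
(14) = -220.42
(15) = -89.01
(16) = -54.84
(17) = -1218.95
(18) = -3072.79
(19) = -2020.01
(20) = 6573.90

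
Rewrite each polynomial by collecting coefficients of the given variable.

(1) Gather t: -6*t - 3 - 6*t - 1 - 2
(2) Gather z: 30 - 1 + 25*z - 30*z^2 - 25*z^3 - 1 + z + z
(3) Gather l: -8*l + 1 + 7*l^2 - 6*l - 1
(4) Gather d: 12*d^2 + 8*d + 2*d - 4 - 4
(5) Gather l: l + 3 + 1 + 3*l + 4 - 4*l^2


(1) = -12*t - 6
(2) = -25*z^3 - 30*z^2 + 27*z + 28
(3) = 7*l^2 - 14*l
(4) = 12*d^2 + 10*d - 8
(5) = -4*l^2 + 4*l + 8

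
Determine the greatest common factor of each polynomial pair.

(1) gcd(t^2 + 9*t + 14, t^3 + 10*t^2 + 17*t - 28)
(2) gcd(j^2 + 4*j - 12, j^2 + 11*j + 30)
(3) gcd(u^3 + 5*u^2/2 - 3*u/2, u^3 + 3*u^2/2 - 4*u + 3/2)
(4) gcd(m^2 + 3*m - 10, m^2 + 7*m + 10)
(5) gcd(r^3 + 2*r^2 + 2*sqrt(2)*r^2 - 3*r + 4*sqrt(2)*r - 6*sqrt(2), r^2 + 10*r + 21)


(1) = gcd((t + 2)*(t + 7), (t - 1)*(t + 4)*(t + 7)) = t + 7
(2) = j + 6
(3) = gcd(u*(u - 1/2)*(u + 3), (u - 1)*(u - 1/2)*(u + 3)) = u^2 + 5*u/2 - 3/2
(4) = m + 5
(5) = gcd((r - 1)*(r + 3)*(r + 2*sqrt(2)), (r + 3)*(r + 7)) = r + 3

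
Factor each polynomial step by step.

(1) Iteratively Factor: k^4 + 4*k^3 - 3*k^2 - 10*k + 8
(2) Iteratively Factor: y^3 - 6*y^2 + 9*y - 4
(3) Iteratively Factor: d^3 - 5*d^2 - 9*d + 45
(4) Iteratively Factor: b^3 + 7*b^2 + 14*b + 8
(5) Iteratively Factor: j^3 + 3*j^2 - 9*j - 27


(1) = (k + 2)*(k^3 + 2*k^2 - 7*k + 4) = (k - 1)*(k + 2)*(k^2 + 3*k - 4) = (k - 1)^2*(k + 2)*(k + 4)
(2) = (y - 1)*(y^2 - 5*y + 4) = (y - 1)^2*(y - 4)
(3) = (d + 3)*(d^2 - 8*d + 15) = (d - 5)*(d + 3)*(d - 3)
(4) = (b + 2)*(b^2 + 5*b + 4) = (b + 1)*(b + 2)*(b + 4)
(5) = (j - 3)*(j^2 + 6*j + 9) = (j - 3)*(j + 3)*(j + 3)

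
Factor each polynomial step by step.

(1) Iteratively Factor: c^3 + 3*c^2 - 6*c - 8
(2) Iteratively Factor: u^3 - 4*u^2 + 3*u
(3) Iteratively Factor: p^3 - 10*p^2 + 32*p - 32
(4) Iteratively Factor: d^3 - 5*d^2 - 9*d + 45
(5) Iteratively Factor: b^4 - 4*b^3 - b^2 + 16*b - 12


(1) = (c + 4)*(c^2 - c - 2) = (c - 2)*(c + 4)*(c + 1)
(2) = (u)*(u^2 - 4*u + 3) = u*(u - 1)*(u - 3)
(3) = (p - 2)*(p^2 - 8*p + 16) = (p - 4)*(p - 2)*(p - 4)
(4) = (d - 5)*(d^2 - 9) = (d - 5)*(d + 3)*(d - 3)
(5) = (b - 3)*(b^3 - b^2 - 4*b + 4) = (b - 3)*(b - 2)*(b^2 + b - 2) = (b - 3)*(b - 2)*(b - 1)*(b + 2)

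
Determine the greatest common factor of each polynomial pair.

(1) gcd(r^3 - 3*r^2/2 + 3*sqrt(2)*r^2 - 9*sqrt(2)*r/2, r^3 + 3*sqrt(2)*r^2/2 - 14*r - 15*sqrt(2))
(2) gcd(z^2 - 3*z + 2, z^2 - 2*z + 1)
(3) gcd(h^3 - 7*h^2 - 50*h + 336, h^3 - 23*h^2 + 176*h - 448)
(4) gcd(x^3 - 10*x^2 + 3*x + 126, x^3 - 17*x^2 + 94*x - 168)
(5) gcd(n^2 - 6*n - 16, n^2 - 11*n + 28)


(1) = gcd(r*(r - 3/2)*(r + 3*sqrt(2)), (r - 5*sqrt(2)/2)*(r + sqrt(2))*(r + 3*sqrt(2))) = r + 3*sqrt(2)
(2) = gcd((z - 2)*(z - 1), (z - 1)^2) = z - 1
(3) = gcd((h - 8)*(h - 6)*(h + 7), (h - 8)^2*(h - 7)) = h - 8
(4) = x^2 - 13*x + 42
(5) = gcd((n - 8)*(n + 2), (n - 7)*(n - 4)) = 1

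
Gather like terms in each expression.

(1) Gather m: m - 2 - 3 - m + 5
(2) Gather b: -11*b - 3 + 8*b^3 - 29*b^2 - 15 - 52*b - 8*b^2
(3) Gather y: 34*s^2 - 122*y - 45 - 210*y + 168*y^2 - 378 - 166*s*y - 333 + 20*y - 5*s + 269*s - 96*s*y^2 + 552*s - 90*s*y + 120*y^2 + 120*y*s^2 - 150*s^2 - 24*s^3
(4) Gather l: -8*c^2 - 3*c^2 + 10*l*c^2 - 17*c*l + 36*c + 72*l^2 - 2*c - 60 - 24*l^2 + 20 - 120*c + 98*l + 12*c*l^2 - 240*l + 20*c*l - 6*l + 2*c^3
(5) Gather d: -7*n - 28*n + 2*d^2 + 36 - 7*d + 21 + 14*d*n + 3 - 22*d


(1) = 0
(2) = 8*b^3 - 37*b^2 - 63*b - 18
(3) = -24*s^3 - 116*s^2 + 816*s + y^2*(288 - 96*s) + y*(120*s^2 - 256*s - 312) - 756
(4) = 2*c^3 - 11*c^2 - 86*c + l^2*(12*c + 48) + l*(10*c^2 + 3*c - 148) - 40
(5) = 2*d^2 + d*(14*n - 29) - 35*n + 60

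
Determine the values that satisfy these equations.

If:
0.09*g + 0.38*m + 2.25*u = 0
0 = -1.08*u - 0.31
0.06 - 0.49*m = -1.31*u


Then:
g = 9.90
m = -0.64
u = -0.29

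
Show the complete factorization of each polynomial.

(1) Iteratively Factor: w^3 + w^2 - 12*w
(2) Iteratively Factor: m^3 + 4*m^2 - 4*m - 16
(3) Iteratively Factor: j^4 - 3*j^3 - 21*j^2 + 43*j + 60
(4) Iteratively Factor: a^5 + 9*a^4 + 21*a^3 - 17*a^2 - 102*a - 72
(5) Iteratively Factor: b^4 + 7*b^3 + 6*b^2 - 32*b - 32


(1) = (w)*(w^2 + w - 12) = w*(w + 4)*(w - 3)
(2) = (m - 2)*(m^2 + 6*m + 8) = (m - 2)*(m + 2)*(m + 4)
(3) = (j - 5)*(j^3 + 2*j^2 - 11*j - 12) = (j - 5)*(j + 1)*(j^2 + j - 12) = (j - 5)*(j - 3)*(j + 1)*(j + 4)
(4) = (a + 3)*(a^4 + 6*a^3 + 3*a^2 - 26*a - 24) = (a - 2)*(a + 3)*(a^3 + 8*a^2 + 19*a + 12) = (a - 2)*(a + 1)*(a + 3)*(a^2 + 7*a + 12) = (a - 2)*(a + 1)*(a + 3)^2*(a + 4)
(5) = (b - 2)*(b^3 + 9*b^2 + 24*b + 16) = (b - 2)*(b + 4)*(b^2 + 5*b + 4) = (b - 2)*(b + 1)*(b + 4)*(b + 4)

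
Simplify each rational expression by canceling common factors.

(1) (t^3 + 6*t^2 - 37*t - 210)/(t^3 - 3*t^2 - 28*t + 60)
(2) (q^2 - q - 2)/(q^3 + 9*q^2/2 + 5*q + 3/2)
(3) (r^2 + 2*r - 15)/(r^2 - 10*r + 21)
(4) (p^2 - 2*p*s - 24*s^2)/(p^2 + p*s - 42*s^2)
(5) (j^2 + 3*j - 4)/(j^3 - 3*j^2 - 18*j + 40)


(1) = (t + 7)/(t - 2)
(2) = (2*q - 4)/(2*q^2 + 7*q + 3)
(3) = (r + 5)/(r - 7)
(4) = (p + 4*s)/(p + 7*s)
(5) = (j - 1)/(j^2 - 7*j + 10)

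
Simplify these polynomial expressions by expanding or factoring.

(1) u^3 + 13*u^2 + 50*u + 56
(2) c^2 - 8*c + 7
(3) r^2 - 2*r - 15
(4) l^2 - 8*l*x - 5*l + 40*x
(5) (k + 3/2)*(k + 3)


(1) = (u + 2)*(u + 4)*(u + 7)
(2) = (c - 7)*(c - 1)
(3) = (r - 5)*(r + 3)
(4) = (l - 5)*(l - 8*x)
(5) = k^2 + 9*k/2 + 9/2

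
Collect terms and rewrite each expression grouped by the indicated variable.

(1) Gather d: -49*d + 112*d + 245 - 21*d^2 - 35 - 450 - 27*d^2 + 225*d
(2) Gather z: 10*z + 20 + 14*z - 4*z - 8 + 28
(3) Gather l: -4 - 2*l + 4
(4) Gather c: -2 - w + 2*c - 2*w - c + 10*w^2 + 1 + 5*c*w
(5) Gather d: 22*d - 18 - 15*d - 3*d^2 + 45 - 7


(1) = -48*d^2 + 288*d - 240
(2) = 20*z + 40
(3) = -2*l
(4) = c*(5*w + 1) + 10*w^2 - 3*w - 1
(5) = -3*d^2 + 7*d + 20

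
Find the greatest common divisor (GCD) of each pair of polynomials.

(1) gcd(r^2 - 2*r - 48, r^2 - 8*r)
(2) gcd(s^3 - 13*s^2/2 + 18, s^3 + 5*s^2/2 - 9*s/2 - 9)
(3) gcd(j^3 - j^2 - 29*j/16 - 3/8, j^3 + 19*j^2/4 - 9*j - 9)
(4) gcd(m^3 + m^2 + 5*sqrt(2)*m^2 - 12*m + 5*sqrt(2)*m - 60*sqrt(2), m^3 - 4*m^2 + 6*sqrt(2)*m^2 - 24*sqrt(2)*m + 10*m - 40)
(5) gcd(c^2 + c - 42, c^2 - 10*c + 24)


(1) = r - 8
(2) = s^2 - s/2 - 3
(3) = gcd((j - 2)*(j + 1/4)*(j + 3/4), (j - 2)*(j + 3/4)*(j + 6)) = j^2 - 5*j/4 - 3/2
(4) = m + 5*sqrt(2)
(5) = gcd((c - 6)*(c + 7), (c - 6)*(c - 4)) = c - 6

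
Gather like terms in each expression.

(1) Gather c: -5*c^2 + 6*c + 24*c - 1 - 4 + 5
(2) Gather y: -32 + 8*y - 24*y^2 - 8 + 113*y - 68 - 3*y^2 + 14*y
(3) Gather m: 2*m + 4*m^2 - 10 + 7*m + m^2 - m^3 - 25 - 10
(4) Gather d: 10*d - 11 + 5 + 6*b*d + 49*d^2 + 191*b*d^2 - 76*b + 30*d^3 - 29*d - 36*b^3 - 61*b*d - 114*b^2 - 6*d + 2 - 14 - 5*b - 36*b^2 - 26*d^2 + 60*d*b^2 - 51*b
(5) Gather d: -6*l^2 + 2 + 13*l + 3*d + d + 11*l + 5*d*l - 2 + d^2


(1) = -5*c^2 + 30*c
(2) = -27*y^2 + 135*y - 108
(3) = -m^3 + 5*m^2 + 9*m - 45
(4) = -36*b^3 - 150*b^2 - 132*b + 30*d^3 + d^2*(191*b + 23) + d*(60*b^2 - 55*b - 25) - 18
(5) = d^2 + d*(5*l + 4) - 6*l^2 + 24*l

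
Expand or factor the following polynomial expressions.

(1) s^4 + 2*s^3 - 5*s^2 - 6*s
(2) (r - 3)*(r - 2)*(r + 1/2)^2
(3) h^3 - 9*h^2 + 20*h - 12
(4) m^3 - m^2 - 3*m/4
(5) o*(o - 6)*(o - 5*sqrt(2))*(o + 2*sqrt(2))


(1) = s*(s - 2)*(s + 1)*(s + 3)
(2) = r^4 - 4*r^3 + 5*r^2/4 + 19*r/4 + 3/2
(3) = (h - 6)*(h - 2)*(h - 1)
(4) = m*(m - 3/2)*(m + 1/2)
(5) = o^4 - 6*o^3 - 3*sqrt(2)*o^3 - 20*o^2 + 18*sqrt(2)*o^2 + 120*o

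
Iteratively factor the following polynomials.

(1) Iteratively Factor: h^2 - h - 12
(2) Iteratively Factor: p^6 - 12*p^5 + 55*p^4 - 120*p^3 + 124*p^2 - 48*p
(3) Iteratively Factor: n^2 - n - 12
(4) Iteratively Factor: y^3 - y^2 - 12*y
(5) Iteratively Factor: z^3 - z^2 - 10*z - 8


(1) = (h + 3)*(h - 4)
(2) = (p)*(p^5 - 12*p^4 + 55*p^3 - 120*p^2 + 124*p - 48) = p*(p - 4)*(p^4 - 8*p^3 + 23*p^2 - 28*p + 12) = p*(p - 4)*(p - 3)*(p^3 - 5*p^2 + 8*p - 4) = p*(p - 4)*(p - 3)*(p - 2)*(p^2 - 3*p + 2) = p*(p - 4)*(p - 3)*(p - 2)^2*(p - 1)
(3) = (n + 3)*(n - 4)
(4) = (y)*(y^2 - y - 12) = y*(y + 3)*(y - 4)
(5) = (z + 1)*(z^2 - 2*z - 8) = (z + 1)*(z + 2)*(z - 4)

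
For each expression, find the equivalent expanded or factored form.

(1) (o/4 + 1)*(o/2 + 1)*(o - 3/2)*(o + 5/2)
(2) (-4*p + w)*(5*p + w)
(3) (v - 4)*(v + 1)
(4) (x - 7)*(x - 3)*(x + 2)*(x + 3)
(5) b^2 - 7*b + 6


(1) = o^4/8 + 7*o^3/8 + 41*o^2/32 - 29*o/16 - 15/4
(2) = -20*p^2 + p*w + w^2
(3) = v^2 - 3*v - 4
(4) = x^4 - 5*x^3 - 23*x^2 + 45*x + 126
(5) = (b - 6)*(b - 1)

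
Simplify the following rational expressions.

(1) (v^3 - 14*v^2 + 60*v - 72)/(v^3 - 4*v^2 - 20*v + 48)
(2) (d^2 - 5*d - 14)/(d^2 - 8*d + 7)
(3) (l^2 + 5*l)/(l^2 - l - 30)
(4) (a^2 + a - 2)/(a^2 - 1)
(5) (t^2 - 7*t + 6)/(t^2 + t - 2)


(1) = (v - 6)/(v + 4)
(2) = (d + 2)/(d - 1)
(3) = l/(l - 6)
(4) = (a + 2)/(a + 1)
(5) = (t - 6)/(t + 2)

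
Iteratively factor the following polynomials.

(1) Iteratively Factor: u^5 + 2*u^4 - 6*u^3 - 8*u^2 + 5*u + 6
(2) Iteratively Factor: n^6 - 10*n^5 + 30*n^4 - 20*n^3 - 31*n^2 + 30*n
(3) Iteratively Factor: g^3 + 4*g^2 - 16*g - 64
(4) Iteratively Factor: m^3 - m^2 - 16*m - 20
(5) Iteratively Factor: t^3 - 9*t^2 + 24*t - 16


(1) = (u - 2)*(u^4 + 4*u^3 + 2*u^2 - 4*u - 3) = (u - 2)*(u + 1)*(u^3 + 3*u^2 - u - 3) = (u - 2)*(u + 1)*(u + 3)*(u^2 - 1) = (u - 2)*(u + 1)^2*(u + 3)*(u - 1)
(2) = (n + 1)*(n^5 - 11*n^4 + 41*n^3 - 61*n^2 + 30*n) = n*(n + 1)*(n^4 - 11*n^3 + 41*n^2 - 61*n + 30) = n*(n - 2)*(n + 1)*(n^3 - 9*n^2 + 23*n - 15) = n*(n - 3)*(n - 2)*(n + 1)*(n^2 - 6*n + 5) = n*(n - 3)*(n - 2)*(n - 1)*(n + 1)*(n - 5)
(3) = (g - 4)*(g^2 + 8*g + 16) = (g - 4)*(g + 4)*(g + 4)
(4) = (m - 5)*(m^2 + 4*m + 4) = (m - 5)*(m + 2)*(m + 2)
(5) = (t - 1)*(t^2 - 8*t + 16) = (t - 4)*(t - 1)*(t - 4)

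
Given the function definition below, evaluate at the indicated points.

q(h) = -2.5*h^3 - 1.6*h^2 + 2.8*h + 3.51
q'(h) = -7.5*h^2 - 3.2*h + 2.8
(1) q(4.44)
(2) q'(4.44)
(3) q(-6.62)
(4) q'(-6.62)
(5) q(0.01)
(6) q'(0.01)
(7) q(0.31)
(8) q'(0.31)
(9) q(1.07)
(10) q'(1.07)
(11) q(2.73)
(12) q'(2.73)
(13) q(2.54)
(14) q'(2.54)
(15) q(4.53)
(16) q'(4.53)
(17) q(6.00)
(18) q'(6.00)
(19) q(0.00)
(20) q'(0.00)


(1) = -234.42
(2) = -159.26
(3) = 640.15
(4) = -304.70
(5) = 3.54
(6) = 2.77
(7) = 4.15
(8) = 1.09
(9) = 1.61
(10) = -9.21
(11) = -51.64
(12) = -61.83
(13) = -40.67
(14) = -53.72
(15) = -249.04
(16) = -165.60
(17) = -577.29
(18) = -286.40
(19) = 3.51
(20) = 2.80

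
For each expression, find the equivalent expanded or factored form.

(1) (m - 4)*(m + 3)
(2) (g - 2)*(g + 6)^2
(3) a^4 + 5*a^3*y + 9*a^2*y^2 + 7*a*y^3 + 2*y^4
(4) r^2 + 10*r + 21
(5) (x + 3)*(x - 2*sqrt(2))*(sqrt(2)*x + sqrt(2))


(1) = m^2 - m - 12
(2) = g^3 + 10*g^2 + 12*g - 72
(3) = (a + y)^3*(a + 2*y)
(4) = (r + 3)*(r + 7)
(5) = sqrt(2)*x^3 - 4*x^2 + 4*sqrt(2)*x^2 - 16*x + 3*sqrt(2)*x - 12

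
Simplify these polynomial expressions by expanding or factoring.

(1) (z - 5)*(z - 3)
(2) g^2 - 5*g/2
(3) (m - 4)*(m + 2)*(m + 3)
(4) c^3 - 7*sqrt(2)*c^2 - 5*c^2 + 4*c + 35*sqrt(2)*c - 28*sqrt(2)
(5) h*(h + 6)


(1) = z^2 - 8*z + 15
(2) = g*(g - 5/2)
(3) = m^3 + m^2 - 14*m - 24
(4) = (c - 4)*(c - 1)*(c - 7*sqrt(2))
(5) = h^2 + 6*h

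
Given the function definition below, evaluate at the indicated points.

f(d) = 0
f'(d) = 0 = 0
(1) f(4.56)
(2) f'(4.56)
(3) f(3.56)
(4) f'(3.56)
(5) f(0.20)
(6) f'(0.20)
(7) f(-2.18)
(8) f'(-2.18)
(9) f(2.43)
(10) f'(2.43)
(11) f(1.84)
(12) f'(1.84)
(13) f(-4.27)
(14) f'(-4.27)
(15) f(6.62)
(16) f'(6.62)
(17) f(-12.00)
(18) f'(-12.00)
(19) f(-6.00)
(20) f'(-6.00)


(1) = 0.00
(2) = 0.00
(3) = 0.00
(4) = 0.00
(5) = 0.00
(6) = 0.00
(7) = 0.00
(8) = 0.00
(9) = 0.00
(10) = 0.00
(11) = 0.00
(12) = 0.00
(13) = 0.00
(14) = 0.00
(15) = 0.00
(16) = 0.00
(17) = 0.00
(18) = 0.00
(19) = 0.00
(20) = 0.00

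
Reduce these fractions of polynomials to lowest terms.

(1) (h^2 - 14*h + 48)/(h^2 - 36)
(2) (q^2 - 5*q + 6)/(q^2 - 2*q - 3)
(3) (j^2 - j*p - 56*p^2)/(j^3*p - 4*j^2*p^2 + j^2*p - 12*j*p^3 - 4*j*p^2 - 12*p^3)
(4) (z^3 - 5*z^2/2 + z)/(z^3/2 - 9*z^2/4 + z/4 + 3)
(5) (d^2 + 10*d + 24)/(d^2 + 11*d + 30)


(1) = (h - 8)/(h + 6)
(2) = (q - 2)/(q + 1)
(3) = (-j^2 + j*p + 56*p^2)/(-j^3*p + 4*j^2*p^2 - j^2*p + 12*j*p^3 + 4*j*p^2 + 12*p^3)
(4) = (4*z^3 - 10*z^2 + 4*z)/(2*z^3 - 9*z^2 + z + 12)
(5) = (d + 4)/(d + 5)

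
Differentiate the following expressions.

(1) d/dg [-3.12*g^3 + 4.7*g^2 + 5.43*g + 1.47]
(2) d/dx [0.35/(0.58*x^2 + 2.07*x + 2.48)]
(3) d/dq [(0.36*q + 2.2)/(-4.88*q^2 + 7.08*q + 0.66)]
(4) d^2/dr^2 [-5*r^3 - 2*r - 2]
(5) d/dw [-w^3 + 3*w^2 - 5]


(1) = -9.36*g^2 + 9.4*g + 5.43
(2) = (-0.406*x - 0.7245)/(0.58*x^2 + 2.07*x + 2.48)^2
(3) = (1.7568*q^2 + 21.472*q - 15.3384)/(23.8144*q^4 - 69.1008*q^3 + 43.6848*q^2 + 9.3456*q + 0.4356)
(4) = -30*r
(5) = 3*w*(2 - w)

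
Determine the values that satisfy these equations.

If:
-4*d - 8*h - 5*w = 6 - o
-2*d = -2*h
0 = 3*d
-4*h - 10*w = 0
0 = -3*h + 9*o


Then:
No Solution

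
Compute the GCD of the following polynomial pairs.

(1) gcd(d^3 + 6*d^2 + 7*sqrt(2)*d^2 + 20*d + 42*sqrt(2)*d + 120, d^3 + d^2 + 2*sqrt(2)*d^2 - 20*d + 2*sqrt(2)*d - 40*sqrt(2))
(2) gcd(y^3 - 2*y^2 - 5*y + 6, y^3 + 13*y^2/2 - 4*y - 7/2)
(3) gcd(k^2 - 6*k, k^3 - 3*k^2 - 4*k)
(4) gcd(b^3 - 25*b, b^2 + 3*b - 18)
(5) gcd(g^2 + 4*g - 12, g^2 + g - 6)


(1) = gcd((d + 6)*(d + 2*sqrt(2))*(d + 5*sqrt(2)), (d - 4)*(d + 5)*(d + 2*sqrt(2))) = d + 2*sqrt(2)
(2) = y - 1
(3) = k
(4) = gcd(b*(b - 5)*(b + 5), (b - 3)*(b + 6)) = 1
(5) = g - 2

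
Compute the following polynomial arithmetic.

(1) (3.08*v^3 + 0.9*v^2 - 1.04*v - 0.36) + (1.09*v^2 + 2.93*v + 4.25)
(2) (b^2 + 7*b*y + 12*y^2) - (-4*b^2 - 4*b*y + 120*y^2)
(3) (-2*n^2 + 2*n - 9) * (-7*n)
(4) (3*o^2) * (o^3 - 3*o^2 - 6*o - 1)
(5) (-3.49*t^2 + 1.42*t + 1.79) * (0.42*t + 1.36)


(1) = 3.08*v^3 + 1.99*v^2 + 1.89*v + 3.89
(2) = 5*b^2 + 11*b*y - 108*y^2
(3) = 14*n^3 - 14*n^2 + 63*n
(4) = 3*o^5 - 9*o^4 - 18*o^3 - 3*o^2
(5) = -1.4658*t^3 - 4.15*t^2 + 2.683*t + 2.4344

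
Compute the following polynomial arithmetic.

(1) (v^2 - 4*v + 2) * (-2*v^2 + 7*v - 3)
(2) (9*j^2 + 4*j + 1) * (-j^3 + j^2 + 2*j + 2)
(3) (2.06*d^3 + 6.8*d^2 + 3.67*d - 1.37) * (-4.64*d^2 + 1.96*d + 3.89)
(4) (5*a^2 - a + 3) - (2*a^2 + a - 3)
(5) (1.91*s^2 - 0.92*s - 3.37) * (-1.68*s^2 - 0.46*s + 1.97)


(1) = -2*v^4 + 15*v^3 - 35*v^2 + 26*v - 6
(2) = -9*j^5 + 5*j^4 + 21*j^3 + 27*j^2 + 10*j + 2
(3) = -9.5584*d^5 - 27.5144*d^4 + 4.3126*d^3 + 40.002*d^2 + 11.5911*d - 5.3293
(4) = 3*a^2 - 2*a + 6
(5) = -3.2088*s^4 + 0.667*s^3 + 9.8475*s^2 - 0.2622*s - 6.6389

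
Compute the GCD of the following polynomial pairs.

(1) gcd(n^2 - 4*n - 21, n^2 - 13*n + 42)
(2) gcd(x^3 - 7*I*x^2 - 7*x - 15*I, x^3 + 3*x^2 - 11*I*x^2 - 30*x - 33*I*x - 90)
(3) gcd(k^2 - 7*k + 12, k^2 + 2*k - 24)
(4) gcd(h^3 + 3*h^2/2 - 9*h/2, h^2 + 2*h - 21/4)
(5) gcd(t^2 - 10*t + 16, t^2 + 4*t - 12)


(1) = gcd((n - 7)*(n + 3), (n - 7)*(n - 6)) = n - 7
(2) = gcd((x - 5*I)*(x - 3*I)*(x + I), (x + 3)*(x - 6*I)*(x - 5*I)) = x - 5*I
(3) = k - 4
(4) = h - 3/2
(5) = gcd((t - 8)*(t - 2), (t - 2)*(t + 6)) = t - 2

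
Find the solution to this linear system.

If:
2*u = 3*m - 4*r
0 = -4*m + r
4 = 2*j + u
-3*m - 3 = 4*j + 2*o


Then:
j = 2 - u/2
m = -2*u/13
o = 16*u/13 - 11/2
r = -8*u/13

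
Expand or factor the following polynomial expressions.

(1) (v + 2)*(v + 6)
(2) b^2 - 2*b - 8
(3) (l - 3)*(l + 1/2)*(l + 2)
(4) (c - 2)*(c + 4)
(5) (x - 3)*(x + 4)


(1) = v^2 + 8*v + 12
(2) = (b - 4)*(b + 2)
(3) = l^3 - l^2/2 - 13*l/2 - 3
(4) = c^2 + 2*c - 8
(5) = x^2 + x - 12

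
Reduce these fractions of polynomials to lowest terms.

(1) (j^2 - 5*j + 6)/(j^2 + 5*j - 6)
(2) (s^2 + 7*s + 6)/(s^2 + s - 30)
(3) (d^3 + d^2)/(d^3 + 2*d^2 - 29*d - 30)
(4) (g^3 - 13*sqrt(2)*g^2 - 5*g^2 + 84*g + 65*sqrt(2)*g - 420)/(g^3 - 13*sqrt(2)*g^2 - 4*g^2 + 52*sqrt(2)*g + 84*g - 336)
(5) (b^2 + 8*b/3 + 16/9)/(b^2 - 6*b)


(1) = (j^2 - 5*j + 6)/(j^2 + 5*j - 6)
(2) = (s + 1)/(s - 5)
(3) = d^2/(d^2 + d - 30)
(4) = (g - 5)/(g - 4)
(5) = (9*b^2 + 24*b + 16)/(9*b^2 - 54*b)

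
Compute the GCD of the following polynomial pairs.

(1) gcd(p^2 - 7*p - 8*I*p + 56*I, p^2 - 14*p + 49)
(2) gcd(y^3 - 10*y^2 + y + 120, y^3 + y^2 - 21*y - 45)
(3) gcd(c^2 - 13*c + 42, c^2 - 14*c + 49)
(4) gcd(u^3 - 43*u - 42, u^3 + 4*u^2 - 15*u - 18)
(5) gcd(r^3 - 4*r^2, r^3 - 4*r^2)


(1) = gcd((p - 7)*(p - 8*I), (p - 7)^2) = p - 7
(2) = gcd((y - 8)*(y - 5)*(y + 3), (y - 5)*(y + 3)^2) = y^2 - 2*y - 15
(3) = gcd((c - 7)*(c - 6), (c - 7)^2) = c - 7
(4) = u^2 + 7*u + 6
(5) = r^3 - 4*r^2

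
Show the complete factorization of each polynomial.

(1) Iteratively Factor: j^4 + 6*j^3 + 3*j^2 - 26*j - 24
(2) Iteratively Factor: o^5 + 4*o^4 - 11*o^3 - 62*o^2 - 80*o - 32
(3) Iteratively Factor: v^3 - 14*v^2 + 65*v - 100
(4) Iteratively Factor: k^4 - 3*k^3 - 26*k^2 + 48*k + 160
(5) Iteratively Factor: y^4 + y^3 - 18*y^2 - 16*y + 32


(1) = (j - 2)*(j^3 + 8*j^2 + 19*j + 12) = (j - 2)*(j + 1)*(j^2 + 7*j + 12) = (j - 2)*(j + 1)*(j + 4)*(j + 3)
(2) = (o + 1)*(o^4 + 3*o^3 - 14*o^2 - 48*o - 32) = (o - 4)*(o + 1)*(o^3 + 7*o^2 + 14*o + 8) = (o - 4)*(o + 1)^2*(o^2 + 6*o + 8) = (o - 4)*(o + 1)^2*(o + 2)*(o + 4)
(3) = (v - 5)*(v^2 - 9*v + 20) = (v - 5)*(v - 4)*(v - 5)
(4) = (k + 4)*(k^3 - 7*k^2 + 2*k + 40) = (k + 2)*(k + 4)*(k^2 - 9*k + 20) = (k - 5)*(k + 2)*(k + 4)*(k - 4)
(5) = (y + 2)*(y^3 - y^2 - 16*y + 16) = (y + 2)*(y + 4)*(y^2 - 5*y + 4) = (y - 4)*(y + 2)*(y + 4)*(y - 1)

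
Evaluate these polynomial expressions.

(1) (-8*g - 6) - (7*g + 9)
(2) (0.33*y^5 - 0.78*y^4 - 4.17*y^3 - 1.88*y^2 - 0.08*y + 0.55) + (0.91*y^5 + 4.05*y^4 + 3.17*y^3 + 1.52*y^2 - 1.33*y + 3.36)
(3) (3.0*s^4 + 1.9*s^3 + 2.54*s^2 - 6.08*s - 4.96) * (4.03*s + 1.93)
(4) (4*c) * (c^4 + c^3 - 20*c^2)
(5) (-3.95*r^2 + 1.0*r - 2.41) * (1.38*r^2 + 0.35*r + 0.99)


(1) = -15*g - 15
(2) = 1.24*y^5 + 3.27*y^4 - 1.0*y^3 - 0.36*y^2 - 1.41*y + 3.91
(3) = 12.09*s^5 + 13.447*s^4 + 13.9032*s^3 - 19.6002*s^2 - 31.7232*s - 9.5728
(4) = 4*c^5 + 4*c^4 - 80*c^3
(5) = -5.451*r^4 - 0.0025*r^3 - 6.8863*r^2 + 0.1465*r - 2.3859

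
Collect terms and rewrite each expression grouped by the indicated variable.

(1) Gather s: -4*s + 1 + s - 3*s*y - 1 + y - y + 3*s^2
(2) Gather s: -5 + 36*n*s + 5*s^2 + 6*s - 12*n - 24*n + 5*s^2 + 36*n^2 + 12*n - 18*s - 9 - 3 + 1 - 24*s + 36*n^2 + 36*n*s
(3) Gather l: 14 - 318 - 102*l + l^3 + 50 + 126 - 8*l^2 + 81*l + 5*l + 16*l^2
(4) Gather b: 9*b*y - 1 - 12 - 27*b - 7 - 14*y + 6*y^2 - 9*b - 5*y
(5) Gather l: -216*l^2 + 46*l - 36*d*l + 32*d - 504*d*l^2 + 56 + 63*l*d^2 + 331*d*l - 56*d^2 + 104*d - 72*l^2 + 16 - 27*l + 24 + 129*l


(1) = 3*s^2 + s*(-3*y - 3)
(2) = 72*n^2 - 24*n + 10*s^2 + s*(72*n - 36) - 16
(3) = l^3 + 8*l^2 - 16*l - 128
(4) = b*(9*y - 36) + 6*y^2 - 19*y - 20
(5) = -56*d^2 + 136*d + l^2*(-504*d - 288) + l*(63*d^2 + 295*d + 148) + 96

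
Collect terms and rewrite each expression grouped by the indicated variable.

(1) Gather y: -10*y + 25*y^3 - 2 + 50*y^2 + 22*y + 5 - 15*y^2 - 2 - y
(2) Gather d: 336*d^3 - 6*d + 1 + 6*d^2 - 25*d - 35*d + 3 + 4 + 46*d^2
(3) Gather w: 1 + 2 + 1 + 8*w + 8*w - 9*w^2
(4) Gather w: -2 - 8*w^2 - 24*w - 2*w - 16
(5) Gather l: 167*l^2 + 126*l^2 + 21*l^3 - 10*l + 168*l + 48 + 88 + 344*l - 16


(1) = 25*y^3 + 35*y^2 + 11*y + 1
(2) = 336*d^3 + 52*d^2 - 66*d + 8
(3) = -9*w^2 + 16*w + 4
(4) = -8*w^2 - 26*w - 18
(5) = 21*l^3 + 293*l^2 + 502*l + 120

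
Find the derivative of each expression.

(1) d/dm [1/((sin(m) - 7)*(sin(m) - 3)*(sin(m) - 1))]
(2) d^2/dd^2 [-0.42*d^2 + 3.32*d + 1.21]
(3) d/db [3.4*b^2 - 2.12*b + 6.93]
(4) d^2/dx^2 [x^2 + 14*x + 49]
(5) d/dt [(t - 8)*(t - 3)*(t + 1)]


(1) = (-3*sin(m)^2 + 22*sin(m) - 31)*cos(m)/((sin(m) - 7)^2*(sin(m) - 3)^2*(sin(m) - 1)^2)
(2) = -0.840000000000000
(3) = 6.8*b - 2.12
(4) = 2
(5) = 3*t^2 - 20*t + 13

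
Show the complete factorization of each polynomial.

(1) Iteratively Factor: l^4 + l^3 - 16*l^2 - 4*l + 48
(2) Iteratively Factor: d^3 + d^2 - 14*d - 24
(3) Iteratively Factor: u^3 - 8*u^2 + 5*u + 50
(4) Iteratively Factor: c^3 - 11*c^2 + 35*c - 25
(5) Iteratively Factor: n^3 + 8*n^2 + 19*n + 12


(1) = (l + 2)*(l^3 - l^2 - 14*l + 24) = (l + 2)*(l + 4)*(l^2 - 5*l + 6) = (l - 2)*(l + 2)*(l + 4)*(l - 3)
(2) = (d + 2)*(d^2 - d - 12) = (d - 4)*(d + 2)*(d + 3)
(3) = (u - 5)*(u^2 - 3*u - 10) = (u - 5)^2*(u + 2)
(4) = (c - 5)*(c^2 - 6*c + 5) = (c - 5)^2*(c - 1)
(5) = (n + 1)*(n^2 + 7*n + 12) = (n + 1)*(n + 4)*(n + 3)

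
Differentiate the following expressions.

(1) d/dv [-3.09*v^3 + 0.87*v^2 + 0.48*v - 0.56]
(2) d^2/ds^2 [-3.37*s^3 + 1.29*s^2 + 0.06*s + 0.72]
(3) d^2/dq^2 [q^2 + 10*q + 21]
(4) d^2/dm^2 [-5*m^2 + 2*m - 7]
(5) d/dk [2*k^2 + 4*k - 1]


(1) = -9.27*v^2 + 1.74*v + 0.48
(2) = 2.58 - 20.22*s
(3) = 2
(4) = -10
(5) = 4*k + 4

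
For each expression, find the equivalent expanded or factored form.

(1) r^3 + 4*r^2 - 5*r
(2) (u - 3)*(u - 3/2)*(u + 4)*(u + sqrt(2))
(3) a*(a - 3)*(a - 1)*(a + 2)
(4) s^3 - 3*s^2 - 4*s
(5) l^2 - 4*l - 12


(1) = r*(r - 1)*(r + 5)
(2) = u^4 - u^3/2 + sqrt(2)*u^3 - 27*u^2/2 - sqrt(2)*u^2/2 - 27*sqrt(2)*u/2 + 18*u + 18*sqrt(2)
(3) = a^4 - 2*a^3 - 5*a^2 + 6*a
(4) = s*(s - 4)*(s + 1)
(5) = (l - 6)*(l + 2)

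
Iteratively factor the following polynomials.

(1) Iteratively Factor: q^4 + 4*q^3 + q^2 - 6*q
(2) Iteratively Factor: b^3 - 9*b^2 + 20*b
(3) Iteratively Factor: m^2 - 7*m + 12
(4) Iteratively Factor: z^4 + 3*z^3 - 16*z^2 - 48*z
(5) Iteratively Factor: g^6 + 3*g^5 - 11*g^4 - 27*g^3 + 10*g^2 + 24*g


(1) = (q + 2)*(q^3 + 2*q^2 - 3*q) = (q - 1)*(q + 2)*(q^2 + 3*q) = (q - 1)*(q + 2)*(q + 3)*(q)
(2) = (b - 5)*(b^2 - 4*b) = (b - 5)*(b - 4)*(b)
(3) = (m - 3)*(m - 4)
(4) = (z + 3)*(z^3 - 16*z) = (z + 3)*(z + 4)*(z^2 - 4*z) = z*(z + 3)*(z + 4)*(z - 4)
(5) = (g - 1)*(g^5 + 4*g^4 - 7*g^3 - 34*g^2 - 24*g) = (g - 1)*(g + 4)*(g^4 - 7*g^2 - 6*g) = (g - 3)*(g - 1)*(g + 4)*(g^3 + 3*g^2 + 2*g) = (g - 3)*(g - 1)*(g + 2)*(g + 4)*(g^2 + g) = (g - 3)*(g - 1)*(g + 1)*(g + 2)*(g + 4)*(g)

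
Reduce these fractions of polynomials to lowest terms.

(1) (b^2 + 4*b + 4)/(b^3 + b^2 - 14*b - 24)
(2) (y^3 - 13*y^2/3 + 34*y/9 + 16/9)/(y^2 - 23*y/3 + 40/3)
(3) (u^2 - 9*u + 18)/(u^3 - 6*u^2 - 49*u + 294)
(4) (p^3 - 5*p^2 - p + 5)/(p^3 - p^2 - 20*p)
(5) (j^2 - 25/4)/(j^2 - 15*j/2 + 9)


(1) = (b + 2)/(b^2 - b - 12)
(2) = (3*y^2 - 5*y - 2)/(3*y - 15)
(3) = (u - 3)/(u^2 - 49)
(4) = (p^2 - 1)/(p^2 + 4*p)
(5) = (4*j^2 - 25)/(4*j^2 - 30*j + 36)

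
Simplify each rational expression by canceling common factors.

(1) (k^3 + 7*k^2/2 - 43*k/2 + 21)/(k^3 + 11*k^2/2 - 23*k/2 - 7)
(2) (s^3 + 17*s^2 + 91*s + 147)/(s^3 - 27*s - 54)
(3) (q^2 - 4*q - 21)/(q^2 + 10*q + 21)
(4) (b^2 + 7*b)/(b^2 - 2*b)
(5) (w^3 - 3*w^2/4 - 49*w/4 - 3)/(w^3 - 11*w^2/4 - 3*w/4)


(1) = (2*k - 3)/(2*k + 1)
(2) = (s^2 + 14*s + 49)/(s^2 - 3*s - 18)
(3) = (q - 7)/(q + 7)
(4) = (b + 7)/(b - 2)
(5) = (w^2 - w - 12)/(w^2 - 3*w)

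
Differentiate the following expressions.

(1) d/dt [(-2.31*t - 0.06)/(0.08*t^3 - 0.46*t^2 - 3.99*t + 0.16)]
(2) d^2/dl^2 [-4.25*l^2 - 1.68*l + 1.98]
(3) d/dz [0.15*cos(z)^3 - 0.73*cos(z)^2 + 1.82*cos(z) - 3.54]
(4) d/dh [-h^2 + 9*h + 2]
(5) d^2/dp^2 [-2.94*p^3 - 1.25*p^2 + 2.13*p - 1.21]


(1) = (0.3696*t^3 - 1.0482*t^2 - 0.0552*t - 0.609)/(0.0064*t^6 - 0.0736*t^5 - 0.4268*t^4 + 3.6964*t^3 + 15.7729*t^2 - 1.2768*t + 0.0256)
(2) = -8.50000000000000
(3) = (-0.45*cos(z)^2 + 1.46*cos(z) - 1.82)*sin(z)
(4) = 9 - 2*h
(5) = -17.64*p - 2.5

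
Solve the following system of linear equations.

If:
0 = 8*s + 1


Then:
s = -1/8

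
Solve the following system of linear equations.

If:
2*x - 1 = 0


Then:
x = 1/2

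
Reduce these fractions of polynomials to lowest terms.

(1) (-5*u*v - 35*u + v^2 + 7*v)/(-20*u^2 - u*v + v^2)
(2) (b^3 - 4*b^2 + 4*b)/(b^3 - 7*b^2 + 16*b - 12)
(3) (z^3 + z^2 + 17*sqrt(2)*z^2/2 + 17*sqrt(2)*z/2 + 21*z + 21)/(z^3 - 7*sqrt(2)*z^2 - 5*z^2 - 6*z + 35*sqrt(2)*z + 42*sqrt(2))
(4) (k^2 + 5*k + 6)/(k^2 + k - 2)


(1) = (v + 7)/(4*u + v)
(2) = b/(b - 3)
(3) = (2*z^2 + 17*sqrt(2)*z + 42)/(2*z^2 + z*(-14*sqrt(2) - 12) + 84*sqrt(2))
(4) = (k + 3)/(k - 1)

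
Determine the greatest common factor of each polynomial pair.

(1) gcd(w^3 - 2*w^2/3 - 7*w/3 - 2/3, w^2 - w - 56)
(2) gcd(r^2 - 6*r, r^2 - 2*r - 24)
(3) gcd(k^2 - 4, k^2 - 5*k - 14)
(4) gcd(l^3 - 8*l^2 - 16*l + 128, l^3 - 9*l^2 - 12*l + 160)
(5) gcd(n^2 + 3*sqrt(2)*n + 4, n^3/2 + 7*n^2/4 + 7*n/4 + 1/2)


(1) = gcd((w - 2)*(w + 1/3)*(w + 1), (w - 8)*(w + 7)) = 1
(2) = r - 6
(3) = gcd((k - 2)*(k + 2), (k - 7)*(k + 2)) = k + 2
(4) = l^2 - 4*l - 32
(5) = gcd((n + sqrt(2))*(n + 2*sqrt(2)), (n/2 + 1)*(n + 1/2)*(n + 1)) = 1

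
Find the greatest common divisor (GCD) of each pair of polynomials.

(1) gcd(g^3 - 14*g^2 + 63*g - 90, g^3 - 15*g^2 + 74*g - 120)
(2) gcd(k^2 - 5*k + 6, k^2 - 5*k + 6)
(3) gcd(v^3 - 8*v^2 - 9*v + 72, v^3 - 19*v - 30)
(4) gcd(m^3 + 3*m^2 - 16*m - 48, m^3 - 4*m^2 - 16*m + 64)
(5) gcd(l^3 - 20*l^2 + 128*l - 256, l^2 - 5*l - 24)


(1) = gcd((g - 6)*(g - 5)*(g - 3), (g - 6)*(g - 5)*(g - 4)) = g^2 - 11*g + 30
(2) = gcd((k - 3)*(k - 2), (k - 3)*(k - 2)) = k^2 - 5*k + 6
(3) = v + 3
(4) = gcd((m - 4)*(m + 3)*(m + 4), (m - 4)^2*(m + 4)) = m^2 - 16
(5) = l - 8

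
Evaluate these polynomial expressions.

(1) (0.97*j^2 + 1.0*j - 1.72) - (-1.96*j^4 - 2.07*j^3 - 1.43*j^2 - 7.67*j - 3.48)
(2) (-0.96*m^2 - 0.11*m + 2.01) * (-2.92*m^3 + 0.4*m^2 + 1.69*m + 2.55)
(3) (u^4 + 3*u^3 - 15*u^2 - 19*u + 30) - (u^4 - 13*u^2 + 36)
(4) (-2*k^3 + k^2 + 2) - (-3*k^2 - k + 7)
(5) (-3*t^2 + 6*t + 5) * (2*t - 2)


(1) = 1.96*j^4 + 2.07*j^3 + 2.4*j^2 + 8.67*j + 1.76
(2) = 2.8032*m^5 - 0.0628*m^4 - 7.5356*m^3 - 1.8299*m^2 + 3.1164*m + 5.1255
(3) = 3*u^3 - 2*u^2 - 19*u - 6
(4) = -2*k^3 + 4*k^2 + k - 5
(5) = -6*t^3 + 18*t^2 - 2*t - 10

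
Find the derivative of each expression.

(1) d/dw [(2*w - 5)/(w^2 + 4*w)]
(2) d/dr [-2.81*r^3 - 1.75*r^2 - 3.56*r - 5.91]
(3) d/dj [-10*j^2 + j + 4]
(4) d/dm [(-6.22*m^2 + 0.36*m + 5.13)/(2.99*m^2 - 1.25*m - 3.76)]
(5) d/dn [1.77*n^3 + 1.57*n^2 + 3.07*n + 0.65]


(1) = 2*(-w^2 + 5*w + 10)/(w^2*(w^2 + 8*w + 16))
(2) = -8.43*r^2 - 3.5*r - 3.56
(3) = 1 - 20*j
(4) = (6.6986*m^2 + 16.097*m + 5.0589)/(8.9401*m^4 - 7.475*m^3 - 20.9223*m^2 + 9.4*m + 14.1376)
(5) = 5.31*n^2 + 3.14*n + 3.07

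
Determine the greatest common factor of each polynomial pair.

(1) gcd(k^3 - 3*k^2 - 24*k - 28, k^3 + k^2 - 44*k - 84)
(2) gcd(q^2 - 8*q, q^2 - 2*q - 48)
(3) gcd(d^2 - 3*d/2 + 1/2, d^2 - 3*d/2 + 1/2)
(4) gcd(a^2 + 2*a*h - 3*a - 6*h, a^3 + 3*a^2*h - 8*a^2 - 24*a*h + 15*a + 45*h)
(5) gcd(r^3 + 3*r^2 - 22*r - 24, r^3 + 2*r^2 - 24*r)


(1) = k^2 - 5*k - 14
(2) = q - 8
(3) = gcd((d - 1)*(d - 1/2), (d - 1)*(d - 1/2)) = d^2 - 3*d/2 + 1/2
(4) = a - 3
(5) = gcd((r - 4)*(r + 1)*(r + 6), r*(r - 4)*(r + 6)) = r^2 + 2*r - 24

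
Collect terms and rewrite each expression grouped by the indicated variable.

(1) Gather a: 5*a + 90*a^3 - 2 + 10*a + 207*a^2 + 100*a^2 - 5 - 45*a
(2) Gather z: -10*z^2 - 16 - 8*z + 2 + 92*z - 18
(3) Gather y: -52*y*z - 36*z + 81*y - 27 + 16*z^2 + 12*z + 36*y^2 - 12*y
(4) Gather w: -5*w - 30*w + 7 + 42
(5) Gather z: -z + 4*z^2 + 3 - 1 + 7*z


(1) = 90*a^3 + 307*a^2 - 30*a - 7
(2) = -10*z^2 + 84*z - 32
(3) = 36*y^2 + y*(69 - 52*z) + 16*z^2 - 24*z - 27
(4) = 49 - 35*w
(5) = 4*z^2 + 6*z + 2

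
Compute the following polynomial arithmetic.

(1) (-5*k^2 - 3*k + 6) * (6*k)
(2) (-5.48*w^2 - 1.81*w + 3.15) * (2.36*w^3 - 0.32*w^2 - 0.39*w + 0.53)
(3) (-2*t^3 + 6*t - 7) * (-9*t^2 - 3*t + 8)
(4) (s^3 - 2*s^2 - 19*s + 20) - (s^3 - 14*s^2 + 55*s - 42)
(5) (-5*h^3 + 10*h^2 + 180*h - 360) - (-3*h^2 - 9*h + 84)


(1) = -30*k^3 - 18*k^2 + 36*k
(2) = -12.9328*w^5 - 2.518*w^4 + 10.1504*w^3 - 3.2065*w^2 - 2.1878*w + 1.6695
(3) = 18*t^5 + 6*t^4 - 70*t^3 + 45*t^2 + 69*t - 56
(4) = 12*s^2 - 74*s + 62
(5) = -5*h^3 + 13*h^2 + 189*h - 444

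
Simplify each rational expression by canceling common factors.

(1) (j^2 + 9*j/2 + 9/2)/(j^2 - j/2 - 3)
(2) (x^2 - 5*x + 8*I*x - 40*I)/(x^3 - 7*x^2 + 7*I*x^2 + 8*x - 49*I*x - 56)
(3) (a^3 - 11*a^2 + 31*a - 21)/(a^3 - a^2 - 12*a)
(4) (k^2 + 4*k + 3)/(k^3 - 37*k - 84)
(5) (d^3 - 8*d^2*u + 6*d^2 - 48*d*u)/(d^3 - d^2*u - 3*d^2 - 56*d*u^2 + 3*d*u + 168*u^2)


(1) = (j + 3)/(j - 2)
(2) = (x - 5)/(x^2 + x*(-7 - I) + 7*I)
(3) = (a^3 - 11*a^2 + 31*a - 21)/(a^3 - a^2 - 12*a)
(4) = (k + 1)/(k^2 - 3*k - 28)
(5) = (d^2 + 6*d)/(d^2 + 7*d*u - 3*d - 21*u)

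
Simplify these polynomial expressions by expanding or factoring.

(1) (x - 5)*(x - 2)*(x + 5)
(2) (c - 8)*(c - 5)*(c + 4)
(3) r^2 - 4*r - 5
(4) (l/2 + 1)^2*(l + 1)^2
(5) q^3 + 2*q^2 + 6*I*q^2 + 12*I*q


(1) = x^3 - 2*x^2 - 25*x + 50
(2) = c^3 - 9*c^2 - 12*c + 160
(3) = (r - 5)*(r + 1)
(4) = l^4/4 + 3*l^3/2 + 13*l^2/4 + 3*l + 1
(5) = q*(q + 2)*(q + 6*I)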